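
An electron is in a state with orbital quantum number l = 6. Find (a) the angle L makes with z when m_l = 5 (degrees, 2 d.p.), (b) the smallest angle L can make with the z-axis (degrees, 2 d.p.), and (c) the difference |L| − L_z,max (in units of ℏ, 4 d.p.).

θ(m_l=5) ≈ 39.51°; θ_min ≈ 22.21°; |L|−L_z,max ≈ 0.4807ℏ

For m_l = 5: cos θ = 5/√42, θ ≈ 39.51°.
cos θ_min = 6/√42, so θ_min ≈ 22.21°.
|L| − L_z,max = (√42 − 6)ℏ ≈ 0.4807ℏ.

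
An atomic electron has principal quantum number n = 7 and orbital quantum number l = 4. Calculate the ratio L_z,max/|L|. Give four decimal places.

L_z,max/|L| = 0.8944

|L| = 2√5 ℏ ≈ 4.4721ℏ, while L_z,max = lℏ = 4ℏ.
L_z,max/|L| = 4/√20 = 0.8944.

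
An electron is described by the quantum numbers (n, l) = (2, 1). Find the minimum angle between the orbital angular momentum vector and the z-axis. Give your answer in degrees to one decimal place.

θ_min ≈ 45.0°

|L|² = l(l+1)ℏ² = 2ℏ², so |L| = √2 ℏ.
The smallest angle corresponds to the largest L_z, i.e. m_l = l = 1, giving L_z = 1ℏ.
cos θ_min = 1/√2, so θ_min ≈ 45.0°.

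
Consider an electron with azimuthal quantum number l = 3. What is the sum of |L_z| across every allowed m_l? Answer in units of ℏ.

m_l runs from −3 to 3, i.e. {-3, -2, -1, 0, 1, 2, 3}.
Σ|m_l| = l(l+1) = 12.

Σ|L_z| = 12 ℏ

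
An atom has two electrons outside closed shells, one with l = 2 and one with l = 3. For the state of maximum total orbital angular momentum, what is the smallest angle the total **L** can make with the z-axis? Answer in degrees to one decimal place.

θ_min ≈ 24.1°

The total orbital quantum number L ranges from |l₁ − l₂| to l₁ + l₂ in integer steps.
So L can be 1, 2, 3, 4, 5.
The maximum is L = 5, with |L_tot| = ℏ√(5·6) = √30 ℏ.
The minimum angle with z is arccos(5/√30) ≈ 24.1°.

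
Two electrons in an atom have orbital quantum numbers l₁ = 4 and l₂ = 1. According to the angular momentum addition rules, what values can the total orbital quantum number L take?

L = 3, 4, 5

By the triangle rule, |l₁ − l₂| ≤ L ≤ l₁ + l₂.
Allowed values: L = 3, 4, 5.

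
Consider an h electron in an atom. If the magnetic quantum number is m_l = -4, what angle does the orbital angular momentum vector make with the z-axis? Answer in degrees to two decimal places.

θ ≈ 136.91°

For an h orbital, l = 5.
|L|² = l(l+1)ℏ² = 30ℏ², so |L| = √30 ℏ.
L_z = m_l ℏ = −4ℏ.
cos θ = L_z/|L| = -4/√30, so θ ≈ 136.91°.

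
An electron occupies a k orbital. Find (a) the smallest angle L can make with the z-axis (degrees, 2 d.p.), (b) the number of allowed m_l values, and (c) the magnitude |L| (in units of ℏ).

θ_min ≈ 20.70°; 15 values; |L| = 2√14 ℏ ≈ 7.483ℏ

For a k orbital, l = 7.
cos θ_min = 7/√56, so θ_min ≈ 20.70°.
There are 2l+1 = 15 values of m_l.
|L| = ℏ√(7·8) = 2√14 ℏ ≈ 7.483ℏ.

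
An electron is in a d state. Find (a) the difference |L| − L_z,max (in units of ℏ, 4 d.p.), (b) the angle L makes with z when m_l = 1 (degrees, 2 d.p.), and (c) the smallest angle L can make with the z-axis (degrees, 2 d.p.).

|L|−L_z,max ≈ 0.4495ℏ; θ(m_l=1) ≈ 65.91°; θ_min ≈ 35.26°

For a d orbital, l = 2.
|L| − L_z,max = (√6 − 2)ℏ ≈ 0.4495ℏ.
For m_l = 1: cos θ = 1/√6, θ ≈ 65.91°.
cos θ_min = 2/√6, so θ_min ≈ 35.26°.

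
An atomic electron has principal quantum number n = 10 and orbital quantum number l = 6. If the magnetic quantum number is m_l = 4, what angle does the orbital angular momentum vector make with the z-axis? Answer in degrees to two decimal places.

θ ≈ 51.89°

|L|² = l(l+1)ℏ² = 42ℏ², so |L| = √42 ℏ.
L_z = m_l ℏ = 4ℏ.
cos θ = L_z/|L| = 4/√42, so θ ≈ 51.89°.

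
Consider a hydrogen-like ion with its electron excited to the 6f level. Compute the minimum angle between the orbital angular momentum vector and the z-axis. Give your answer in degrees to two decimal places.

θ_min ≈ 30.00°

The 6f level has l = 3.
|L|² = l(l+1)ℏ² = 12ℏ², so |L| = 2√3 ℏ.
The smallest angle corresponds to the largest L_z, i.e. m_l = l = 3, giving L_z = 3ℏ.
cos θ_min = 3/√12, so θ_min ≈ 30.00°.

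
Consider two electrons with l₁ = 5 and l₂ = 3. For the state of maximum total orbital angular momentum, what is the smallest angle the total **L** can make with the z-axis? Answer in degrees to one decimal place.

The total orbital quantum number L ranges from |l₁ − l₂| to l₁ + l₂ in integer steps.
So L can be 2, 3, 4, 5, 6, 7, 8.
The maximum is L = 8, with |L_tot| = ℏ√(8·9) = 6√2 ℏ.
The minimum angle with z is arccos(8/√72) ≈ 19.5°.

θ_min ≈ 19.5°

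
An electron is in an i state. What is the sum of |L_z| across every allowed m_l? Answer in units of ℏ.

Σ|L_z| = 42 ℏ

For an i orbital, l = 6.
m_l ∈ {-6, -5, -4, -3, -2, -1, 0, 1, 2, 3, 4, 5, 6}.
Σ|m_l| = l(l+1) = 42.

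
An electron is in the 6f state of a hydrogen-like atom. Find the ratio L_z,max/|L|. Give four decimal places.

The 6f subshell has l = 3.
|L| = 2√3 ℏ ≈ 3.4641ℏ, while L_z,max = lℏ = 3ℏ.
L_z,max/|L| = 3/√12 = 0.8660.

L_z,max/|L| = 0.8660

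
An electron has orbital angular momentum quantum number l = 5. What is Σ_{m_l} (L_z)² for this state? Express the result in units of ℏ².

m_l runs from −5 to 5, i.e. {-5, -4, -3, -2, -1, 0, 1, 2, 3, 4, 5}.
Summing m² from −5 to 5: Σ m_l² = 110.

Σ(L_z)² = 110 ℏ²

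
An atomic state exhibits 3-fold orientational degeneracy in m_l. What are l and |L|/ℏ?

l = 1, |L| = √2 ℏ ≈ 1.414ℏ

2l + 1 = 3 ⇒ l = 1.
Then |L| = √(l(l+1)) ℏ = √2 ℏ.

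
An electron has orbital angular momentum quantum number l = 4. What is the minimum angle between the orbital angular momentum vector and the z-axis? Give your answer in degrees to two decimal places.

|L|² = l(l+1)ℏ² = 20ℏ², so |L| = 2√5 ℏ.
The smallest angle corresponds to the largest L_z, i.e. m_l = l = 4, giving L_z = 4ℏ.
cos θ_min = 4/√20, so θ_min ≈ 26.57°.

θ_min ≈ 26.57°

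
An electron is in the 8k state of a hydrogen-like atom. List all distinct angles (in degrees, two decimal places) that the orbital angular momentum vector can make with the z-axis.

θ ∈ {20.70°, 36.70°, 48.08°, 57.69°, 66.37°, 74.50°, 82.32°, 90.00°, 97.68°, 105.50°, 113.63°, 122.31°, 131.92°, 143.30°, 159.30°}

For 8k, l = 7.
|L|² = l(l+1)ℏ² = 56ℏ², so |L| = 2√14 ℏ.
cos θ = m_l/√56 for each m_l ∈ {-7, -6, -5, -4, -3, -2, -1, 0, 1, 2, 3, 4, 5, 6, 7}.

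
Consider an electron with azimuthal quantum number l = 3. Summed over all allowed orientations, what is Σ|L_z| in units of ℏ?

Σ|L_z| = 12 ℏ

m_l runs from −3 to 3, i.e. {-3, -2, -1, 0, 1, 2, 3}.
Σ|m_l| = l(l+1) = 12.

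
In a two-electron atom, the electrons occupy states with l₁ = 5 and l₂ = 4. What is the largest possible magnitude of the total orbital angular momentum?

|L_tot|_max = 3√10 ℏ ≈ 9.487ℏ

Angular momentum addition gives L = |l₁ − l₂|, …, l₁ + l₂.
L ∈ {1, 2, 3, 4, 5, 6, 7, 8, 9}.
The largest magnitude corresponds to L = 9: |L_tot| = ℏ√(9·10) = 3√10 ℏ.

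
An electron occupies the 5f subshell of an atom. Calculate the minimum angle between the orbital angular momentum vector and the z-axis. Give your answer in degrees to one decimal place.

θ_min ≈ 30.0°

5f means n = 5, l = 3.
|L| = ℏ√(l(l+1)) = 2√3 ℏ.
The smallest angle corresponds to the largest L_z, i.e. m_l = l = 3, giving L_z = 3ℏ.
cos θ_min = 3/√12, so θ_min ≈ 30.0°.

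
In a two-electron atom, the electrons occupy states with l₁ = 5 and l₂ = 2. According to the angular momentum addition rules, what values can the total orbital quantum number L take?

L runs from |5 − 2| = 3 to 5 + 2 = 7.
So L can be 3, 4, 5, 6, 7.

L = 3, 4, 5, 6, 7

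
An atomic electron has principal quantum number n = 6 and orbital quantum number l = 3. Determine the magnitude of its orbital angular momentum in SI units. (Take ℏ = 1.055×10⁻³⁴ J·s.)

|L| = ℏ√(l(l+1)) = ℏ√(3·4) = 2√3 ℏ
Numerically, |L| = 3.464 × (1.055×10⁻³⁴ J·s) = 3.655×10⁻³⁴ J·s.

|L| = 3.655×10⁻³⁴ J·s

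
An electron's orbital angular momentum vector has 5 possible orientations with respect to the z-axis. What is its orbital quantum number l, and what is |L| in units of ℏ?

l = 2, |L| = √6 ℏ ≈ 2.449ℏ

Since there are 2l+1 = 5 values of m_l, l = 2.
|L| = ℏ√(l(l+1)) = ℏ√(2·3) = √6 ℏ.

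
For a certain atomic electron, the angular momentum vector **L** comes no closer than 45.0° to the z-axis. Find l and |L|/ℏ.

l = 1, |L| = √2 ℏ ≈ 1.414ℏ

At minimum angle, m_l = l, so cos θ = l/√(l(l+1)); cos²θ = l/(l+1) = 0.5000.
Solving: l = 1.
Then |L| = ℏ√(1·2) = √2 ℏ.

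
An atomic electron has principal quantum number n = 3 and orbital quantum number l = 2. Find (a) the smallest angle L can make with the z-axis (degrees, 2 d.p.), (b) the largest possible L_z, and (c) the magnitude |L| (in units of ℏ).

cos θ_min = 2/√6, so θ_min ≈ 35.26°.
L_z,max = lℏ = 2ℏ.
|L| = ℏ√(2·3) = √6 ℏ ≈ 2.449ℏ.

θ_min ≈ 35.26°; L_z,max = 2ℏ; |L| = √6 ℏ ≈ 2.449ℏ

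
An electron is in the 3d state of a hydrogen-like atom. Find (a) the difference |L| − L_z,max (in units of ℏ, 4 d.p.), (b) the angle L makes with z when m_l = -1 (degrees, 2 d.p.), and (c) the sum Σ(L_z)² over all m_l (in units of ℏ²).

|L|−L_z,max ≈ 0.4495ℏ; θ(m_l=-1) ≈ 114.09°; Σ(L_z)² = 10 ℏ²

The 3d subshell has l = 2.
|L| − L_z,max = (√6 − 2)ℏ ≈ 0.4495ℏ.
For m_l = -1: cos θ = -1/√6, θ ≈ 114.09°.
Σ m_l² = 10, so Σ(L_z)² = 10 ℏ².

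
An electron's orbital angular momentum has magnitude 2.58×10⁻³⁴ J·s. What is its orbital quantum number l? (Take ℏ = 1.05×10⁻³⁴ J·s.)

In units of ℏ, |L| ≈ 2.457.
(|L|/ℏ)² = l(l+1) ≈ 6.04 ⇒ l = 2.

l = 2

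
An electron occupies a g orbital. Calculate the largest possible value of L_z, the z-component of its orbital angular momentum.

L_z,max = 4ℏ

The letter g corresponds to l = 4.
L_z = m_l ℏ with m_l ∈ {−4, …, 4}; the maximum is m_l = 4.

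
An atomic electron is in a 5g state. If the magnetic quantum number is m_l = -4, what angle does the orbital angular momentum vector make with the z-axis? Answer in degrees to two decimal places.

θ ≈ 153.43°

For 5g, l = 4.
|L| = ℏ√(l(l+1)) = 2√5 ℏ.
L_z = m_l ℏ = −4ℏ.
cos θ = L_z/|L| = -4/√20, so θ ≈ 153.43°.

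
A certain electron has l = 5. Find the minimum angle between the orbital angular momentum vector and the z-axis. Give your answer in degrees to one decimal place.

θ_min ≈ 24.1°

|L| = ℏ√(l(l+1)) = √30 ℏ.
The smallest angle corresponds to the largest L_z, i.e. m_l = l = 5, giving L_z = 5ℏ.
cos θ_min = 5/√30, so θ_min ≈ 24.1°.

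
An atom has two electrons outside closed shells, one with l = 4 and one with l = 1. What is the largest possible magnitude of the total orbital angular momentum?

|L_tot|_max = √30 ℏ ≈ 5.477ℏ

L runs from |4 − 1| = 3 to 4 + 1 = 5.
L ∈ {3, 4, 5}.
The largest magnitude corresponds to L = 5: |L_tot| = ℏ√(5·6) = √30 ℏ.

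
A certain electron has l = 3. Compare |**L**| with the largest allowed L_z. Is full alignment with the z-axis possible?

|L| = 2√3 ℏ ≈ 3.4641ℏ, while L_z,max = lℏ = 3ℏ.
Since |L| > L_z,max, the vector can never point exactly along z; the closest it comes is θ_min = arccos(3/√12) ≈ 30.0°.

No: L_z,max = 3ℏ < |L| = 2√3 ℏ ≈ 3.464ℏ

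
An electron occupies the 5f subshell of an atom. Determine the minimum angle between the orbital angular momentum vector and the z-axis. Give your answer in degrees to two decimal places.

θ_min ≈ 30.00°

For 5f, l = 3.
|L| = ℏ√(l(l+1)) = 2√3 ℏ.
The smallest angle corresponds to the largest L_z, i.e. m_l = l = 3, giving L_z = 3ℏ.
cos θ_min = 3/√12, so θ_min ≈ 30.00°.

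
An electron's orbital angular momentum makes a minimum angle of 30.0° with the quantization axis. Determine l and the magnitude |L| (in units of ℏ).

cos θ_min = l/√(l(l+1)) = √(l/(l+1)), so l/(l+1) = cos²(30.0°) = 0.7500.
Solving: l = 3.
Then |L| = ℏ√(3·4) = 2√3 ℏ.

l = 3, |L| = 2√3 ℏ ≈ 3.464ℏ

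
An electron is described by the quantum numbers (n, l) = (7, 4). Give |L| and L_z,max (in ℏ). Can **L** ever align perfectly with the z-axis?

No: L_z,max = 4ℏ < |L| = 2√5 ℏ ≈ 4.472ℏ

|L| = 2√5 ℏ ≈ 4.4721ℏ, while L_z,max = lℏ = 4ℏ.
Since |L| > L_z,max, the vector can never point exactly along z; the closest it comes is θ_min = arccos(4/√20) ≈ 26.6°.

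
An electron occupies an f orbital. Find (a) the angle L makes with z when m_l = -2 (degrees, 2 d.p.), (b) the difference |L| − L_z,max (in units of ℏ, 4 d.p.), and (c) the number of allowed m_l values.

θ(m_l=-2) ≈ 125.26°; |L|−L_z,max ≈ 0.4641ℏ; 7 values

An f state has l = 3.
For m_l = -2: cos θ = -2/√12, θ ≈ 125.26°.
|L| − L_z,max = (2√3 − 3)ℏ ≈ 0.4641ℏ.
There are 2l+1 = 7 values of m_l.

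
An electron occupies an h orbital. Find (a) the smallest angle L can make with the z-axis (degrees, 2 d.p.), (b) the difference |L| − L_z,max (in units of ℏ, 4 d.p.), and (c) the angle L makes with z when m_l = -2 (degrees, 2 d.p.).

An h state has l = 5.
cos θ_min = 5/√30, so θ_min ≈ 24.09°.
|L| − L_z,max = (√30 − 5)ℏ ≈ 0.4772ℏ.
For m_l = -2: cos θ = -2/√30, θ ≈ 111.42°.

θ_min ≈ 24.09°; |L|−L_z,max ≈ 0.4772ℏ; θ(m_l=-2) ≈ 111.42°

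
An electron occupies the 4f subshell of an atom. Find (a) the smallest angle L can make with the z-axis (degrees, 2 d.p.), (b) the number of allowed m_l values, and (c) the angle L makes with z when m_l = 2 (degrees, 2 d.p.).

θ_min ≈ 30.00°; 7 values; θ(m_l=2) ≈ 54.74°

The 4f subshell has l = 3.
cos θ_min = 3/√12, so θ_min ≈ 30.00°.
There are 2l+1 = 7 values of m_l.
For m_l = 2: cos θ = 2/√12, θ ≈ 54.74°.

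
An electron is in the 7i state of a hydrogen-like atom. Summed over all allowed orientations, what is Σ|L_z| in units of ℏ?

Σ|L_z| = 42 ℏ

7i means n = 7, l = 6.
m_l runs from −6 to 6, i.e. {-6, -5, -4, -3, -2, -1, 0, 1, 2, 3, 4, 5, 6}.
Σ|m_l| = 2(1+2+…+6) = 42.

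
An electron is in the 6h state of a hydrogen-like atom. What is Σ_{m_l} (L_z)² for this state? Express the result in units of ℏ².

The 6h subshell has l = 5.
The allowed m_l values are -5, -4, -3, -2, -1, 0, 1, 2, 3, 4, 5.
Σ m_l² = 2·(1 + 4 + 9 + 16 + 25) = 110.

Σ(L_z)² = 110 ℏ²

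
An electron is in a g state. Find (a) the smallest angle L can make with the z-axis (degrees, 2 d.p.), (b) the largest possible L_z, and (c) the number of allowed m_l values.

θ_min ≈ 26.57°; L_z,max = 4ℏ; 9 values

The letter g corresponds to l = 4.
cos θ_min = 4/√20, so θ_min ≈ 26.57°.
L_z,max = lℏ = 4ℏ.
There are 2l+1 = 9 values of m_l.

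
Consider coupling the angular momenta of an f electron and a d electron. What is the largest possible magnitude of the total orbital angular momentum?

L runs from |3 − 2| = 1 to 3 + 2 = 5.
L ∈ {1, 2, 3, 4, 5}.
The largest magnitude corresponds to L = 5: |L_tot| = ℏ√(5·6) = √30 ℏ.

|L_tot|_max = √30 ℏ ≈ 5.477ℏ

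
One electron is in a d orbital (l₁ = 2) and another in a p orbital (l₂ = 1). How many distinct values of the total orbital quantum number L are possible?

3

The total orbital quantum number L ranges from |l₁ − l₂| to l₁ + l₂ in integer steps.
So L can be 1, 2, 3.
That is 3 values.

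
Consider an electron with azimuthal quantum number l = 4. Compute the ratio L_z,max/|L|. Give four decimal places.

|L| = 2√5 ℏ ≈ 4.4721ℏ, while L_z,max = lℏ = 4ℏ.
L_z,max/|L| = 4/√20 = 0.8944.

L_z,max/|L| = 0.8944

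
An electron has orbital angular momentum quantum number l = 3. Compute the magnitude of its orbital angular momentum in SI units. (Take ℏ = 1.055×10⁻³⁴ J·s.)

|L| = ℏ√(l(l+1)) = ℏ√(3·4) = 2√3 ℏ
Numerically, |L| = 3.464 × (1.055×10⁻³⁴ J·s) = 3.655×10⁻³⁴ J·s.

|L| = 3.655×10⁻³⁴ J·s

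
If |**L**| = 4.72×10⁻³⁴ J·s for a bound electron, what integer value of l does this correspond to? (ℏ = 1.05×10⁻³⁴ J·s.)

l = 4

Dividing by ℏ: |L|/ℏ ≈ 4.495.
l(l+1) ≈ 4.495² ≈ 20.21, so l = 4.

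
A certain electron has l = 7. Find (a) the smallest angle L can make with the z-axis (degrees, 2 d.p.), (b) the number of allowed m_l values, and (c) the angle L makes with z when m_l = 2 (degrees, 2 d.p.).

cos θ_min = 7/√56, so θ_min ≈ 20.70°.
There are 2l+1 = 15 values of m_l.
For m_l = 2: cos θ = 2/√56, θ ≈ 74.50°.

θ_min ≈ 20.70°; 15 values; θ(m_l=2) ≈ 74.50°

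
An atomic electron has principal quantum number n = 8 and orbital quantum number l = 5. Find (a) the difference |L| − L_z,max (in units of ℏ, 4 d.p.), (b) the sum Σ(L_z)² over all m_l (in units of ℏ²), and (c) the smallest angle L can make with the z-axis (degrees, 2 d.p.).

|L| − L_z,max = (√30 − 5)ℏ ≈ 0.4772ℏ.
Σ m_l² = 110, so Σ(L_z)² = 110 ℏ².
cos θ_min = 5/√30, so θ_min ≈ 24.09°.

|L|−L_z,max ≈ 0.4772ℏ; Σ(L_z)² = 110 ℏ²; θ_min ≈ 24.09°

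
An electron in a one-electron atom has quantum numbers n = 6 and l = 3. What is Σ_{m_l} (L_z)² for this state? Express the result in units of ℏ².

m_l runs from −3 to 3, i.e. {-3, -2, -1, 0, 1, 2, 3}.
Σ m_l² = l(l+1)(2l+1)/3 = 3·4·7/3 = 28.

Σ(L_z)² = 28 ℏ²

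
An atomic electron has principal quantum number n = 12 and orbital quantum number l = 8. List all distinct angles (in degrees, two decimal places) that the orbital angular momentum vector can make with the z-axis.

|L| = ℏ√(l(l+1)) = 6√2 ℏ.
cos θ = m_l/√72 for each m_l ∈ {-8, -7, -6, -5, -4, -3, -2, -1, 0, 1, 2, 3, 4, 5, 6, 7, 8}.

θ ∈ {19.47°, 34.42°, 45.00°, 53.90°, 61.87°, 69.30°, 76.37°, 83.23°, 90.00°, 96.77°, 103.63°, 110.70°, 118.13°, 126.10°, 135.00°, 145.58°, 160.53°}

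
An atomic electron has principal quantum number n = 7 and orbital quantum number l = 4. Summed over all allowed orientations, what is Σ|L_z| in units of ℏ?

Σ|L_z| = 20 ℏ

m_l runs from −4 to 4, i.e. {-4, -3, -2, -1, 0, 1, 2, 3, 4}.
Σ|m_l| = 2(1+2+…+4) = 20.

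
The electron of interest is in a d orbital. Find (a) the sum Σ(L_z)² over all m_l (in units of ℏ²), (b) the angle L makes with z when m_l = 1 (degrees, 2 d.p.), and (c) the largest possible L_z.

Σ(L_z)² = 10 ℏ²; θ(m_l=1) ≈ 65.91°; L_z,max = 2ℏ

For a d orbital, l = 2.
Σ m_l² = 10, so Σ(L_z)² = 10 ℏ².
For m_l = 1: cos θ = 1/√6, θ ≈ 65.91°.
L_z,max = lℏ = 2ℏ.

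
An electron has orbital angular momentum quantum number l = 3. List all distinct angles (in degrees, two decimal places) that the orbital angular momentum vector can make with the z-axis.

θ ∈ {30.00°, 54.74°, 73.22°, 90.00°, 106.78°, 125.26°, 150.00°}

|L| = √(l(l+1)) ℏ = 2√3 ℏ.
cos θ = m_l/√12 for each m_l ∈ {-3, -2, -1, 0, 1, 2, 3}.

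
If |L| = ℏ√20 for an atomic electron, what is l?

l = 4

Since |L|² = l(l+1)ℏ², l(l+1) = 20.
Solving: l = 4.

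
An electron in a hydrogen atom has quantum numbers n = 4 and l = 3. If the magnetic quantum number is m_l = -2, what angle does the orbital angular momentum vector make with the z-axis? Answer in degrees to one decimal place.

θ ≈ 125.3°

|L| = ℏ√(l(l+1)) = 2√3 ℏ.
L_z = m_l ℏ = −2ℏ.
cos θ = L_z/|L| = -2/√12, so θ ≈ 125.3°.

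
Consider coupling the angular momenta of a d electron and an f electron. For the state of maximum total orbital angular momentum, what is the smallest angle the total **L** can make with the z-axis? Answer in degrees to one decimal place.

θ_min ≈ 24.1°

The total orbital quantum number L ranges from |l₁ − l₂| to l₁ + l₂ in integer steps.
So L can be 1, 2, 3, 4, 5.
The maximum is L = 5, with |L_tot| = ℏ√(5·6) = √30 ℏ.
The minimum angle with z is arccos(5/√30) ≈ 24.1°.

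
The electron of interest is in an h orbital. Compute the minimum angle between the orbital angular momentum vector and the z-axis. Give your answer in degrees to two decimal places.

H corresponds to l = 5.
|L| = √(l(l+1)) ℏ = √30 ℏ.
The smallest angle corresponds to the largest L_z, i.e. m_l = l = 5, giving L_z = 5ℏ.
cos θ_min = 5/√30, so θ_min ≈ 24.09°.

θ_min ≈ 24.09°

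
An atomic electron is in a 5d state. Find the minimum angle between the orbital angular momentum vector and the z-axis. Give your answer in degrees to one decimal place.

The 5d subshell has l = 2.
|L|² = l(l+1)ℏ² = 6ℏ², so |L| = √6 ℏ.
The smallest angle corresponds to the largest L_z, i.e. m_l = l = 2, giving L_z = 2ℏ.
cos θ_min = 2/√6, so θ_min ≈ 35.3°.

θ_min ≈ 35.3°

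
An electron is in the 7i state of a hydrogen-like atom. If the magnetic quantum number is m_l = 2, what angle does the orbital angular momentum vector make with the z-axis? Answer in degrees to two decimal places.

θ ≈ 72.02°

For 7i, l = 6.
|L|² = l(l+1)ℏ² = 42ℏ², so |L| = √42 ℏ.
L_z = m_l ℏ = 2ℏ.
cos θ = L_z/|L| = 2/√42, so θ ≈ 72.02°.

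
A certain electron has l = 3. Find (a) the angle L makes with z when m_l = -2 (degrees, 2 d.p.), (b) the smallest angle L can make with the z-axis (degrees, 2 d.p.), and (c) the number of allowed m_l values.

For m_l = -2: cos θ = -2/√12, θ ≈ 125.26°.
cos θ_min = 3/√12, so θ_min ≈ 30.00°.
There are 2l+1 = 7 values of m_l.

θ(m_l=-2) ≈ 125.26°; θ_min ≈ 30.00°; 7 values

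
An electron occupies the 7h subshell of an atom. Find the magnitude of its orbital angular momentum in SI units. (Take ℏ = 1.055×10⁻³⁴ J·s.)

For 7h, l = 5.
|L| = ℏ√(l(l+1)) = ℏ√(5·6) = √30 ℏ
Numerically, |L| = 5.477 × (1.055×10⁻³⁴ J·s) = 5.778×10⁻³⁴ J·s.

|L| = 5.778×10⁻³⁴ J·s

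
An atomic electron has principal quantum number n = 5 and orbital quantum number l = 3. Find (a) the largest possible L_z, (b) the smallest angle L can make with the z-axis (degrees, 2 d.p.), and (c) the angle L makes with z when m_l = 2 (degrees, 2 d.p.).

L_z,max = 3ℏ; θ_min ≈ 30.00°; θ(m_l=2) ≈ 54.74°

L_z,max = lℏ = 3ℏ.
cos θ_min = 3/√12, so θ_min ≈ 30.00°.
For m_l = 2: cos θ = 2/√12, θ ≈ 54.74°.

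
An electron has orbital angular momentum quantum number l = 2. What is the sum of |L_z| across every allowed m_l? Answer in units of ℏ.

Σ|L_z| = 6 ℏ

m_l ∈ {-2, -1, 0, 1, 2}.
Σ|m_l| = 2(1+2+…+2) = 6.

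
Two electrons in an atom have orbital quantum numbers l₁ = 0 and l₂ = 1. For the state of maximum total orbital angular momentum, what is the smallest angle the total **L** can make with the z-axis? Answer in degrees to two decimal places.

θ_min ≈ 45.00°

L runs from |0 − 1| = 1 to 0 + 1 = 1.
So L can be 1.
The maximum is L = 1, with |L_tot| = ℏ√(1·2) = √2 ℏ.
The minimum angle with z is arccos(1/√2) ≈ 45.00°.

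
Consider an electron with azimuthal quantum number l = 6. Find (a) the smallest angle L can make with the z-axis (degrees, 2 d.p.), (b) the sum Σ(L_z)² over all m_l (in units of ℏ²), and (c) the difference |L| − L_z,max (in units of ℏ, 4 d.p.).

cos θ_min = 6/√42, so θ_min ≈ 22.21°.
Σ m_l² = 182, so Σ(L_z)² = 182 ℏ².
|L| − L_z,max = (√42 − 6)ℏ ≈ 0.4807ℏ.

θ_min ≈ 22.21°; Σ(L_z)² = 182 ℏ²; |L|−L_z,max ≈ 0.4807ℏ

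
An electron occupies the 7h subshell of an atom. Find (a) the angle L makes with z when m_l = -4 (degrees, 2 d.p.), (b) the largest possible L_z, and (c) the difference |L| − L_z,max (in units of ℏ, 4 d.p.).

θ(m_l=-4) ≈ 136.91°; L_z,max = 5ℏ; |L|−L_z,max ≈ 0.4772ℏ

For 7h, l = 5.
For m_l = -4: cos θ = -4/√30, θ ≈ 136.91°.
L_z,max = lℏ = 5ℏ.
|L| − L_z,max = (√30 − 5)ℏ ≈ 0.4772ℏ.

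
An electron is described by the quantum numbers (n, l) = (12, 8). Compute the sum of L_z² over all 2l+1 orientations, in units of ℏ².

Σ(L_z)² = 408 ℏ²

m_l runs from −8 to 8, i.e. {-8, -7, -6, -5, -4, -3, -2, -1, 0, 1, 2, 3, 4, 5, 6, 7, 8}.
Summing m² from −8 to 8: Σ m_l² = 408.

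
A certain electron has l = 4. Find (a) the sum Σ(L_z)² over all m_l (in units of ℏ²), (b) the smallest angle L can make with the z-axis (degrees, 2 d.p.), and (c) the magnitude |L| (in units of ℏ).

Σ(L_z)² = 60 ℏ²; θ_min ≈ 26.57°; |L| = 2√5 ℏ ≈ 4.472ℏ

Σ m_l² = 60, so Σ(L_z)² = 60 ℏ².
cos θ_min = 4/√20, so θ_min ≈ 26.57°.
|L| = ℏ√(4·5) = 2√5 ℏ ≈ 4.472ℏ.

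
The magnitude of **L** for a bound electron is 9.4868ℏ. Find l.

|L| = ℏ√(l(l+1)), so l(l+1) = 90.
The positive root is l = 9.

l = 9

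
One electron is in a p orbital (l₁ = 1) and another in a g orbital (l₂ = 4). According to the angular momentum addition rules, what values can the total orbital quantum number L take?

L = 3, 4, 5

Angular momentum addition gives L = |l₁ − l₂|, …, l₁ + l₂.
Allowed values: L = 3, 4, 5.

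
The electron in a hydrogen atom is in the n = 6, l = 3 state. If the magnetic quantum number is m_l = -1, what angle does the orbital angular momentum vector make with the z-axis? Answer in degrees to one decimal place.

|L| = √(l(l+1)) ℏ = 2√3 ℏ.
L_z = m_l ℏ = −1ℏ.
cos θ = L_z/|L| = -1/√12, so θ ≈ 106.8°.

θ ≈ 106.8°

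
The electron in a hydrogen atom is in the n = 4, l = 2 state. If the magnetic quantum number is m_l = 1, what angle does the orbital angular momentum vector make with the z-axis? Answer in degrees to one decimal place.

|L| = √(l(l+1)) ℏ = √6 ℏ.
L_z = m_l ℏ = 1ℏ.
cos θ = L_z/|L| = 1/√6, so θ ≈ 65.9°.

θ ≈ 65.9°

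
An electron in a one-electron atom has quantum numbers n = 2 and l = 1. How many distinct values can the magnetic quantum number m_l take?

3

The number of m_l values is 2l + 1 = 2·1 + 1 = 3.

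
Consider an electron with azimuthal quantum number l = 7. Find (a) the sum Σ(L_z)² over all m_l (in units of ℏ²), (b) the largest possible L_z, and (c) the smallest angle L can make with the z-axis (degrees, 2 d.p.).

Σ(L_z)² = 280 ℏ²; L_z,max = 7ℏ; θ_min ≈ 20.70°

Σ m_l² = 280, so Σ(L_z)² = 280 ℏ².
L_z,max = lℏ = 7ℏ.
cos θ_min = 7/√56, so θ_min ≈ 20.70°.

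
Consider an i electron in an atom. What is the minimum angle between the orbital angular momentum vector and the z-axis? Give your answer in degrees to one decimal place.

θ_min ≈ 22.2°

For an i orbital, l = 6.
|L| = √(l(l+1)) ℏ = √42 ℏ.
The smallest angle corresponds to the largest L_z, i.e. m_l = l = 6, giving L_z = 6ℏ.
cos θ_min = 6/√42, so θ_min ≈ 22.2°.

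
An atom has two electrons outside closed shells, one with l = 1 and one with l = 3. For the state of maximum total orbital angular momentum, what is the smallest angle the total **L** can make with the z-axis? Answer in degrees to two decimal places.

θ_min ≈ 26.57°

Angular momentum addition gives L = |l₁ − l₂|, …, l₁ + l₂.
So L can be 2, 3, 4.
The maximum is L = 4, with |L_tot| = ℏ√(4·5) = 2√5 ℏ.
The minimum angle with z is arccos(4/√20) ≈ 26.57°.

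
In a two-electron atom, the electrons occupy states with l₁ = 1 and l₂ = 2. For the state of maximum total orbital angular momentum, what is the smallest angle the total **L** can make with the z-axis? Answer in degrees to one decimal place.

θ_min ≈ 30.0°

Angular momentum addition gives L = |l₁ − l₂|, …, l₁ + l₂.
L ∈ {1, 2, 3}.
The maximum is L = 3, with |L_tot| = ℏ√(3·4) = 2√3 ℏ.
The minimum angle with z is arccos(3/√12) ≈ 30.0°.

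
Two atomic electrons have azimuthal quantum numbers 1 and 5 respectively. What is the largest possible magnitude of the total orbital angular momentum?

L runs from |1 − 5| = 4 to 1 + 5 = 6.
Allowed values: L = 4, 5, 6.
The largest magnitude corresponds to L = 6: |L_tot| = ℏ√(6·7) = √42 ℏ.

|L_tot|_max = √42 ℏ ≈ 6.481ℏ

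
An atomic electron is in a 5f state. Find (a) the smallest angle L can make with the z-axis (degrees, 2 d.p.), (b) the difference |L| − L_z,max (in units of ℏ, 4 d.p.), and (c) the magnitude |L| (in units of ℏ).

θ_min ≈ 30.00°; |L|−L_z,max ≈ 0.4641ℏ; |L| = 2√3 ℏ ≈ 3.464ℏ

For 5f, l = 3.
cos θ_min = 3/√12, so θ_min ≈ 30.00°.
|L| − L_z,max = (2√3 − 3)ℏ ≈ 0.4641ℏ.
|L| = ℏ√(3·4) = 2√3 ℏ ≈ 3.464ℏ.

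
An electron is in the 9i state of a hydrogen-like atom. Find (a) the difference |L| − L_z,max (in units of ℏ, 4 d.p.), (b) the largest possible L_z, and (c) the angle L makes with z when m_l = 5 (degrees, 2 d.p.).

|L|−L_z,max ≈ 0.4807ℏ; L_z,max = 6ℏ; θ(m_l=5) ≈ 39.51°

9i means n = 9, l = 6.
|L| − L_z,max = (√42 − 6)ℏ ≈ 0.4807ℏ.
L_z,max = lℏ = 6ℏ.
For m_l = 5: cos θ = 5/√42, θ ≈ 39.51°.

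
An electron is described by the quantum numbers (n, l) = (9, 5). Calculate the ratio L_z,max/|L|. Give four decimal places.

|L| = √30 ℏ ≈ 5.4772ℏ, while L_z,max = lℏ = 5ℏ.
L_z,max/|L| = 5/√30 = 0.9129.

L_z,max/|L| = 0.9129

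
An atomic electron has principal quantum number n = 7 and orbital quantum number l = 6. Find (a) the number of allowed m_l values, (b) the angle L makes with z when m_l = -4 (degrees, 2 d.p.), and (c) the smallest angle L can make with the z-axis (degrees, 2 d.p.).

There are 2l+1 = 13 values of m_l.
For m_l = -4: cos θ = -4/√42, θ ≈ 128.11°.
cos θ_min = 6/√42, so θ_min ≈ 22.21°.

13 values; θ(m_l=-4) ≈ 128.11°; θ_min ≈ 22.21°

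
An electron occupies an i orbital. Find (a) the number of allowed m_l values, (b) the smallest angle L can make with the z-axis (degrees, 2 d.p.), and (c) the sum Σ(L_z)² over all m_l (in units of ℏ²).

For an i orbital, l = 6.
There are 2l+1 = 13 values of m_l.
cos θ_min = 6/√42, so θ_min ≈ 22.21°.
Σ m_l² = 182, so Σ(L_z)² = 182 ℏ².

13 values; θ_min ≈ 22.21°; Σ(L_z)² = 182 ℏ²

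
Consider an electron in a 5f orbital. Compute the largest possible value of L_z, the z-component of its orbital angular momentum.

L_z,max = 3ℏ

The 5f subshell has l = 3.
L_z = m_l ℏ with m_l ∈ {−3, …, 3}; the maximum is m_l = 3.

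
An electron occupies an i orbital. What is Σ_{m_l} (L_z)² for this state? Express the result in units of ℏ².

Σ(L_z)² = 182 ℏ²

For an i orbital, l = 6.
m_l ∈ {-6, -5, -4, -3, -2, -1, 0, 1, 2, 3, 4, 5, 6}.
Summing m² from −6 to 6: Σ m_l² = 182.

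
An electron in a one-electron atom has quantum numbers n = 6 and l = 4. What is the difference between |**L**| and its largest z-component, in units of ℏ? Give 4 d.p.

|L| − L_z,max ≈ 0.4721ℏ

|L| = 2√5 ℏ ≈ 4.4721ℏ, while L_z,max = lℏ = 4ℏ.
The difference is (2√5 − 4)ℏ ≈ 0.4721ℏ.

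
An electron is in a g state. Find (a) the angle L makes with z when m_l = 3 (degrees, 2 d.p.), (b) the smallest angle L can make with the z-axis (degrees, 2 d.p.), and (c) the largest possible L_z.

The letter g corresponds to l = 4.
For m_l = 3: cos θ = 3/√20, θ ≈ 47.87°.
cos θ_min = 4/√20, so θ_min ≈ 26.57°.
L_z,max = lℏ = 4ℏ.

θ(m_l=3) ≈ 47.87°; θ_min ≈ 26.57°; L_z,max = 4ℏ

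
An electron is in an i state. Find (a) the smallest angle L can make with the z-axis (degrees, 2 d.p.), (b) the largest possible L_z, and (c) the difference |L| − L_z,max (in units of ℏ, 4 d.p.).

θ_min ≈ 22.21°; L_z,max = 6ℏ; |L|−L_z,max ≈ 0.4807ℏ

An i state has l = 6.
cos θ_min = 6/√42, so θ_min ≈ 22.21°.
L_z,max = lℏ = 6ℏ.
|L| − L_z,max = (√42 − 6)ℏ ≈ 0.4807ℏ.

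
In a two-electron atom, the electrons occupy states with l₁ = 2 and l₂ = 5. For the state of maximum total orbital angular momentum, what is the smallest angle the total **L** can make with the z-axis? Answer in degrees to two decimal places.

L runs from |2 − 5| = 3 to 2 + 5 = 7.
L ∈ {3, 4, 5, 6, 7}.
The maximum is L = 7, with |L_tot| = ℏ√(7·8) = 2√14 ℏ.
The minimum angle with z is arccos(7/√56) ≈ 20.70°.

θ_min ≈ 20.70°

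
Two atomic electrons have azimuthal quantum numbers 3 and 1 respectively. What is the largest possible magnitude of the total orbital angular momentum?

|L_tot|_max = 2√5 ℏ ≈ 4.472ℏ

The total orbital quantum number L ranges from |l₁ − l₂| to l₁ + l₂ in integer steps.
So L can be 2, 3, 4.
The largest magnitude corresponds to L = 4: |L_tot| = ℏ√(4·5) = 2√5 ℏ.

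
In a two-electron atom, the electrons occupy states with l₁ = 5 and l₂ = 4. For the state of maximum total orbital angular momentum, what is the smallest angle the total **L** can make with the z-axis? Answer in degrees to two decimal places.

Angular momentum addition gives L = |l₁ − l₂|, …, l₁ + l₂.
So L can be 1, 2, 3, 4, 5, 6, 7, 8, 9.
The maximum is L = 9, with |L_tot| = ℏ√(9·10) = 3√10 ℏ.
The minimum angle with z is arccos(9/√90) ≈ 18.43°.

θ_min ≈ 18.43°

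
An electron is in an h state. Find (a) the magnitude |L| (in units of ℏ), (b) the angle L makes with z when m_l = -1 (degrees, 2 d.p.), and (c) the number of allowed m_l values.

|L| = √30 ℏ ≈ 5.477ℏ; θ(m_l=-1) ≈ 100.52°; 11 values

For an h orbital, l = 5.
|L| = ℏ√(5·6) = √30 ℏ ≈ 5.477ℏ.
For m_l = -1: cos θ = -1/√30, θ ≈ 100.52°.
There are 2l+1 = 11 values of m_l.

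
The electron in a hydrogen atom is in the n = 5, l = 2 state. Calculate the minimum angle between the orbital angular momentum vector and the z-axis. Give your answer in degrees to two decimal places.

|L| = ℏ√(l(l+1)) = √6 ℏ.
The smallest angle corresponds to the largest L_z, i.e. m_l = l = 2, giving L_z = 2ℏ.
cos θ_min = 2/√6, so θ_min ≈ 35.26°.

θ_min ≈ 35.26°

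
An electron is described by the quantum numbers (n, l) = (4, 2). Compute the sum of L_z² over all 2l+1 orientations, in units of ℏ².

Σ(L_z)² = 10 ℏ²

m_l runs from −2 to 2, i.e. {-2, -1, 0, 1, 2}.
Σ m_l² = l(l+1)(2l+1)/3 = 2·3·5/3 = 10.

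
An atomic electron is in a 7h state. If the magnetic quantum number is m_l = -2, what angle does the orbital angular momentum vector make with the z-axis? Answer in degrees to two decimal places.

θ ≈ 111.42°

7h means n = 7, l = 5.
|L| = √(l(l+1)) ℏ = √30 ℏ.
L_z = m_l ℏ = −2ℏ.
cos θ = L_z/|L| = -2/√30, so θ ≈ 111.42°.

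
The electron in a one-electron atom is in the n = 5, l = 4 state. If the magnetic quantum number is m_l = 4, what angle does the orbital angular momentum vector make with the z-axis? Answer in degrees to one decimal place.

|L|² = l(l+1)ℏ² = 20ℏ², so |L| = 2√5 ℏ.
L_z = m_l ℏ = 4ℏ.
cos θ = L_z/|L| = 4/√20, so θ ≈ 26.6°.

θ ≈ 26.6°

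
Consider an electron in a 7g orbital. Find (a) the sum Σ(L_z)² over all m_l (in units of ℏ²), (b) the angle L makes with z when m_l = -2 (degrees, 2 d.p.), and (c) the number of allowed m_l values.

The 7g subshell has l = 4.
Σ m_l² = 60, so Σ(L_z)² = 60 ℏ².
For m_l = -2: cos θ = -2/√20, θ ≈ 116.57°.
There are 2l+1 = 9 values of m_l.

Σ(L_z)² = 60 ℏ²; θ(m_l=-2) ≈ 116.57°; 9 values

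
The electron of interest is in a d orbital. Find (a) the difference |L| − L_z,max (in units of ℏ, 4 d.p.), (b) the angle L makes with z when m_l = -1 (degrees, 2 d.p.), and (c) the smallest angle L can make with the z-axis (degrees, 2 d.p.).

A d state has l = 2.
|L| − L_z,max = (√6 − 2)ℏ ≈ 0.4495ℏ.
For m_l = -1: cos θ = -1/√6, θ ≈ 114.09°.
cos θ_min = 2/√6, so θ_min ≈ 35.26°.

|L|−L_z,max ≈ 0.4495ℏ; θ(m_l=-1) ≈ 114.09°; θ_min ≈ 35.26°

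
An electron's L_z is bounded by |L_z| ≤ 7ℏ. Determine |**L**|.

Since max m_l = l, l = 7.
|L| = √(l(l+1)) ℏ = 2√14 ℏ.

|L| = 2√14 ℏ ≈ 7.483ℏ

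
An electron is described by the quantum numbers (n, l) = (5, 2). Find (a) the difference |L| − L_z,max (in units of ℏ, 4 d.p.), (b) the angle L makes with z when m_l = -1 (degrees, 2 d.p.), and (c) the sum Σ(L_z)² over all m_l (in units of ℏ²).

|L| − L_z,max = (√6 − 2)ℏ ≈ 0.4495ℏ.
For m_l = -1: cos θ = -1/√6, θ ≈ 114.09°.
Σ m_l² = 10, so Σ(L_z)² = 10 ℏ².

|L|−L_z,max ≈ 0.4495ℏ; θ(m_l=-1) ≈ 114.09°; Σ(L_z)² = 10 ℏ²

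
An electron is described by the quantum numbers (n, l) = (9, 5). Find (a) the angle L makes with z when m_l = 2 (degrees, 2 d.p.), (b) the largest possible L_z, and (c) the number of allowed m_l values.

For m_l = 2: cos θ = 2/√30, θ ≈ 68.58°.
L_z,max = lℏ = 5ℏ.
There are 2l+1 = 11 values of m_l.

θ(m_l=2) ≈ 68.58°; L_z,max = 5ℏ; 11 values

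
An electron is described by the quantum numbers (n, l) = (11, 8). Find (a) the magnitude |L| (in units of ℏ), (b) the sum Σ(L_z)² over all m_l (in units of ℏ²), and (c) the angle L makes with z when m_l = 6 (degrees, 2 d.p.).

|L| = 6√2 ℏ ≈ 8.485ℏ; Σ(L_z)² = 408 ℏ²; θ(m_l=6) ≈ 45.00°

|L| = ℏ√(8·9) = 6√2 ℏ ≈ 8.485ℏ.
Σ m_l² = 408, so Σ(L_z)² = 408 ℏ².
For m_l = 6: cos θ = 6/√72, θ ≈ 45.00°.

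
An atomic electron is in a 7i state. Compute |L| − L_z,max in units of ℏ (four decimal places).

|L| − L_z,max ≈ 0.4807ℏ

The 7i subshell has l = 6.
|L| = √42 ℏ ≈ 6.4807ℏ, while L_z,max = lℏ = 6ℏ.
The difference is (√42 − 6)ℏ ≈ 0.4807ℏ.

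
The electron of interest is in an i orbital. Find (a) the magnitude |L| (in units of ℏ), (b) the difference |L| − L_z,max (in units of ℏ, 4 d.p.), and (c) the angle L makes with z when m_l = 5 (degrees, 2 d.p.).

|L| = √42 ℏ ≈ 6.481ℏ; |L|−L_z,max ≈ 0.4807ℏ; θ(m_l=5) ≈ 39.51°

For an i orbital, l = 6.
|L| = ℏ√(6·7) = √42 ℏ ≈ 6.481ℏ.
|L| − L_z,max = (√42 − 6)ℏ ≈ 0.4807ℏ.
For m_l = 5: cos θ = 5/√42, θ ≈ 39.51°.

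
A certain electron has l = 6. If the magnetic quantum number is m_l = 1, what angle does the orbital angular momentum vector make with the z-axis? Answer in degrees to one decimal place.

|L| = √(l(l+1)) ℏ = √42 ℏ.
L_z = m_l ℏ = 1ℏ.
cos θ = L_z/|L| = 1/√42, so θ ≈ 81.1°.

θ ≈ 81.1°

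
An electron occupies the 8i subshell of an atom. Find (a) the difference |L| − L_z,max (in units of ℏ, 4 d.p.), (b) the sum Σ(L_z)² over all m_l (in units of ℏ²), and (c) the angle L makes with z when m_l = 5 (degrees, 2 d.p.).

|L|−L_z,max ≈ 0.4807ℏ; Σ(L_z)² = 182 ℏ²; θ(m_l=5) ≈ 39.51°

The 8i subshell has l = 6.
|L| − L_z,max = (√42 − 6)ℏ ≈ 0.4807ℏ.
Σ m_l² = 182, so Σ(L_z)² = 182 ℏ².
For m_l = 5: cos θ = 5/√42, θ ≈ 39.51°.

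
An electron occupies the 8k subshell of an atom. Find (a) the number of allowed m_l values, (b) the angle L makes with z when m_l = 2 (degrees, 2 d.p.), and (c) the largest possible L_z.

15 values; θ(m_l=2) ≈ 74.50°; L_z,max = 7ℏ

8k means n = 8, l = 7.
There are 2l+1 = 15 values of m_l.
For m_l = 2: cos θ = 2/√56, θ ≈ 74.50°.
L_z,max = lℏ = 7ℏ.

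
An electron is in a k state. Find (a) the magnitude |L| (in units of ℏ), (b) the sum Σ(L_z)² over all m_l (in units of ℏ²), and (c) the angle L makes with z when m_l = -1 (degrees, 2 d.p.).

|L| = 2√14 ℏ ≈ 7.483ℏ; Σ(L_z)² = 280 ℏ²; θ(m_l=-1) ≈ 97.68°

For a k orbital, l = 7.
|L| = ℏ√(7·8) = 2√14 ℏ ≈ 7.483ℏ.
Σ m_l² = 280, so Σ(L_z)² = 280 ℏ².
For m_l = -1: cos θ = -1/√56, θ ≈ 97.68°.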